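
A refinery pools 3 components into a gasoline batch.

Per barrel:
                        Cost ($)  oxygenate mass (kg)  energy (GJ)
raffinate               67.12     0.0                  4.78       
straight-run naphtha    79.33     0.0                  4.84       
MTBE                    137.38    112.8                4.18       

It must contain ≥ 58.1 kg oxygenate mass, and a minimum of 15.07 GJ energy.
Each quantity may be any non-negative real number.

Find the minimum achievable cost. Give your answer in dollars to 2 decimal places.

Let x1 = barrels of raffinate, x2 = barrels of straight-run naphtha, x3 = barrels of MTBE.
Minimise 67.12x1 + 79.33x2 + 137.38x3 subject to:
  112.8x3 ≥ 58.1   (oxygenate mass)
  4.78x1 + 4.84x2 + 4.18x3 ≥ 15.07   (energy)
  x1, x2, x3 ≥ 0.
The minimum-cost mix takes nothing from straight-run naphtha — only raffinate, MTBE. Binding constraints: oxygenate mass and energy.
Optimal quantities: raffinate = 2.7023 barrels, MTBE = 0.51507 barrels.
Total cost: 67.12·2.7023 + 137.38·0.51507 = 252.1387.

$252.14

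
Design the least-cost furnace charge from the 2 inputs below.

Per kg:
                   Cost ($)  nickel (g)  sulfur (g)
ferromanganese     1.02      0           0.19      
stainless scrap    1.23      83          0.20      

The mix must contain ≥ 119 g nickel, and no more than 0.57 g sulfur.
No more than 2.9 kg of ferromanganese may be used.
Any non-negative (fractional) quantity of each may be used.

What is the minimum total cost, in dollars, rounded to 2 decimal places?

$1.76

Let x1 = kg of ferromanganese, x2 = kg of stainless scrap.
Minimize 1.02x1 + 1.23x2 with:
  83x2 ≥ 119   (nickel)
  0.19x1 + 0.2x2 ≤ 0.57   (sulfur)
  x1 ≤ 2.9
  x1, x2 ≥ 0.
At the optimum only stainless scrap is positive (ferromanganese = 0). Binding constraint: nickel.
Optimal quantities: stainless scrap = 1.434 kg.
Objective = 1.23·1.434 = 1.7638.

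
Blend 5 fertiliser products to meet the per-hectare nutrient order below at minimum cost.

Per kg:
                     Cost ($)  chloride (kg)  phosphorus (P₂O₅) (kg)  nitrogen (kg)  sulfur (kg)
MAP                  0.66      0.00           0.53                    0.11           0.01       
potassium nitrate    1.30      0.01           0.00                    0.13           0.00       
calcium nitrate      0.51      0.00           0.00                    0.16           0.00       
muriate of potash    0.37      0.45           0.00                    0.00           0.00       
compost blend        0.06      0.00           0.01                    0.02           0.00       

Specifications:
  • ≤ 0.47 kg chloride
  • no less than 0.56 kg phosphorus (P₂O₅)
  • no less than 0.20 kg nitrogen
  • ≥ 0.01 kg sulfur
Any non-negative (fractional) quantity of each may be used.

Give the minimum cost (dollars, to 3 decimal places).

Set it up as a linear program. Let x1 = kg of MAP, x2 = kg of potassium nitrate, x3 = kg of calcium nitrate, x4 = kg of muriate of potash, x5 = kg of compost blend.
Minimise 0.66x1 + 1.3x2 + 0.51x3 + 0.37x4 + 0.06x5 s.t.:
  0.01x2 + 0.45x4 ≤ 0.47   (chloride)
  0.53x1 + 0.01x5 ≥ 0.56   (phosphorus (P₂O₅))
  0.11x1 + 0.13x2 + 0.16x3 + 0.02x5 ≥ 0.2   (nitrogen)
  0.01x1 ≥ 0.01   (sulfur)
  x1, x2, x3, x4, x5 ≥ 0.
At the optimum only MAP, compost blend are positive (potassium nitrate, calcium nitrate, muriate of potash = 0). There the nitrogen and sulfur constraints are tight.
Solving gives x1 = 1, x5 = 4.5.
Hence cost = 0.66·1 + 0.06·4.5 = $0.93000.

$0.930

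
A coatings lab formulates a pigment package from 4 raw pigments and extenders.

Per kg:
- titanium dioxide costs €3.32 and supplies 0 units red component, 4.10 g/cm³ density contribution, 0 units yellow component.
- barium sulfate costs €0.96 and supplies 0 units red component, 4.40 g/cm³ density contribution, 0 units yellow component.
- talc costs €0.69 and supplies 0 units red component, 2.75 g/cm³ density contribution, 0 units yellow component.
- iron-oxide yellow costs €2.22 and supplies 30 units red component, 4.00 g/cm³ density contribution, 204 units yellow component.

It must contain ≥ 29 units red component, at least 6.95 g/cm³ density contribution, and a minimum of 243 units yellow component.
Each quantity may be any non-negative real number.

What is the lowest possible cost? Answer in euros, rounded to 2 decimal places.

Let x1 = kg of titanium dioxide, x2 = kg of barium sulfate, x3 = kg of talc, x4 = kg of iron-oxide yellow.
min 3.32x1 + 0.96x2 + 0.69x3 + 2.22x4 subject to:
  30x4 ≥ 29   (red component)
  4.1x1 + 4.4x2 + 2.75x3 + 4x4 ≥ 6.95   (density contribution)
  204x4 ≥ 243   (yellow component)
  x1, x2, x3, x4 ≥ 0.
At the optimum only barium sulfate, iron-oxide yellow are positive (titanium dioxide, talc = 0). Binding constraints: density contribution and yellow component.
So barium sulfate = 0.4967 kg, iron-oxide yellow = 1.191 kg.
Cost = 0.96·0.4967 + 2.22·1.191 = 3.1209.

€3.12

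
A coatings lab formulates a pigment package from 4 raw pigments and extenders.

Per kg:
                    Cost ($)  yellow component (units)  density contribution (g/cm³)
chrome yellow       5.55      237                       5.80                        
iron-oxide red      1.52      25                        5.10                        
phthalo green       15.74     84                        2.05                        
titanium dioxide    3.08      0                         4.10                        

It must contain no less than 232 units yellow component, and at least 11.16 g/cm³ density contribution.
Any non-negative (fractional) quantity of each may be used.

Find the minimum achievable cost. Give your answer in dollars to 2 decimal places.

$6.57

This is a linear program. Let x1 = kg of chrome yellow, x2 = kg of iron-oxide red, x3 = kg of phthalo green, x4 = kg of titanium dioxide.
Minimise 5.55x1 + 1.52x2 + 15.74x3 + 3.08x4 with:
  237x1 + 25x2 + 84x3 ≥ 232   (yellow component)
  5.8x1 + 5.1x2 + 2.05x3 + 4.1x4 ≥ 11.16   (density contribution)
  x1, x2, x3, x4 ≥ 0.
At the optimum only chrome yellow, iron-oxide red are positive (phthalo green, titanium dioxide = 0). The yellow component and density contribution requirements are met with equality.
That vertex is x1 = 0.85005, x2 = 1.2215.
Objective = 5.55·0.85005 + 1.52·1.2215 = 6.5745.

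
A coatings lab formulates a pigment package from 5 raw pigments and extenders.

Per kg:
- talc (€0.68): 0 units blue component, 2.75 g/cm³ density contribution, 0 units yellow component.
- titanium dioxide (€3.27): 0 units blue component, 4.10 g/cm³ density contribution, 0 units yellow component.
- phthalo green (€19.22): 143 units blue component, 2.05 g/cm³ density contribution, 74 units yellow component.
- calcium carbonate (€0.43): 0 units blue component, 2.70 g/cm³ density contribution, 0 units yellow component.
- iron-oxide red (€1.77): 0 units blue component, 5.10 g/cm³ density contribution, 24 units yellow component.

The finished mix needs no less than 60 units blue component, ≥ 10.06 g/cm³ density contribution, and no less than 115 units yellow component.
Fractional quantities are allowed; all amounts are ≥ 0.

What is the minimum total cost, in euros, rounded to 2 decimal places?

€14.26

Let x1 = kg of talc, x2 = kg of titanium dioxide, x3 = kg of phthalo green, x4 = kg of calcium carbonate, x5 = kg of iron-oxide red.
Minimise 0.68x1 + 3.27x2 + 19.22x3 + 0.43x4 + 1.77x5 subject to:
  143x3 ≥ 60   (blue component)
  2.75x1 + 4.1x2 + 2.05x3 + 2.7x4 + 5.1x5 ≥ 10.06   (density contribution)
  74x3 + 24x5 ≥ 115   (yellow component)
  x1, x2, x3, x4, x5 ≥ 0.
At the optimum only phthalo green, iron-oxide red are positive (talc, titanium dioxide, calcium carbonate = 0). The blue component and yellow component requirements are met with equality.
Optimal quantities: phthalo green = 0.4196 kg, iron-oxide red = 3.498 kg.
Cost = 19.22·0.4196 + 1.77·3.498 = 14.2562.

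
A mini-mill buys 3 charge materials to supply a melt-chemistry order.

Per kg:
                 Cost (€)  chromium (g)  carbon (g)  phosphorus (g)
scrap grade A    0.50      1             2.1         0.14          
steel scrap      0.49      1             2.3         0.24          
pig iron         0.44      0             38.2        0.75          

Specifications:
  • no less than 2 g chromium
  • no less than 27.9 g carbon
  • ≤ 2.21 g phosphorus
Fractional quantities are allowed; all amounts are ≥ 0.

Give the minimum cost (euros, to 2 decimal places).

This is a linear program. Let x1 = kg of scrap grade A, x2 = kg of steel scrap, x3 = kg of pig iron.
min 0.5x1 + 0.49x2 + 0.44x3 subject to:
  1x1 + 1x2 ≥ 2   (chromium)
  2.1x1 + 2.3x2 + 38.2x3 ≥ 27.9   (carbon)
  0.14x1 + 0.24x2 + 0.75x3 ≤ 2.21   (phosphorus)
  x1, x2, x3 ≥ 0.
The cheapest feasible vertex uses only steel scrap, pig iron; scrap grade A is not used. There the chromium and carbon constraints are tight.
So steel scrap = 2 kg, pig iron = 0.6099 kg.
Total cost: 0.49·2 + 0.44·0.6099 = 1.2484.

€1.25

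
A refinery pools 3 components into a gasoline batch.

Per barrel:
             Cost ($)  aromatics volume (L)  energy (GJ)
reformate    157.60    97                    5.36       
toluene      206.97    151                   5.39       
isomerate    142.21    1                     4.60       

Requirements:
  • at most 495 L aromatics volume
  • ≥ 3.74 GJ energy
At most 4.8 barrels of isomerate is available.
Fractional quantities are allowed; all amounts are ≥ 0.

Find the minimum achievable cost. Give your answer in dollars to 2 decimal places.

$109.97

Set it up as a linear program. Let x1 = barrels of reformate, x2 = barrels of toluene, x3 = barrels of isomerate.
Minimize 157.6x1 + 206.97x2 + 142.21x3 s.t.:
  97x1 + 151x2 + 1x3 ≤ 495   (aromatics volume)
  5.36x1 + 5.39x2 + 4.6x3 ≥ 3.74   (energy)
  x3 ≤ 4.8
  x1, x2, x3 ≥ 0.
The optimal basis is {reformate}; toluene, isomerate drop out. The energy requirement is met with equality.
Solving gives x1 = 0.6978.
Hence cost = 157.6·0.6978 = $109.9733.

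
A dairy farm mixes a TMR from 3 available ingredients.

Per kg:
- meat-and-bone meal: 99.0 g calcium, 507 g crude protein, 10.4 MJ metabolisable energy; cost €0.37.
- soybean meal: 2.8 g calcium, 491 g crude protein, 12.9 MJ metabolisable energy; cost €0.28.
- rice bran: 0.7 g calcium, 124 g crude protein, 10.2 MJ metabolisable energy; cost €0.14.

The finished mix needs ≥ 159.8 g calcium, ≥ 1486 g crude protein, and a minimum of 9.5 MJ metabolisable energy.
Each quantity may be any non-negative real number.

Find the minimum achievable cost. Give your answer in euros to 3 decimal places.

€0.975

Treat it as an LP. Let x1 = kg of meat-and-bone meal, x2 = kg of soybean meal, x3 = kg of rice bran.
Minimise 0.37x1 + 0.28x2 + 0.14x3 s.t.:
  99x1 + 2.8x2 + 0.7x3 ≥ 159.8   (calcium)
  507x1 + 491x2 + 124x3 ≥ 1486   (crude protein)
  10.4x1 + 12.9x2 + 10.2x3 ≥ 9.5   (metabolisable energy)
  x1, x2, x3 ≥ 0.
At the optimum only meat-and-bone meal, soybean meal are positive (rice bran = 0). The calcium and crude protein requirements are met with equality.
Optimal quantities: meat-and-bone meal = 1.575 kg, soybean meal = 1.401 kg.
Cost = 0.37·1.575 + 0.28·1.401 = 0.97503.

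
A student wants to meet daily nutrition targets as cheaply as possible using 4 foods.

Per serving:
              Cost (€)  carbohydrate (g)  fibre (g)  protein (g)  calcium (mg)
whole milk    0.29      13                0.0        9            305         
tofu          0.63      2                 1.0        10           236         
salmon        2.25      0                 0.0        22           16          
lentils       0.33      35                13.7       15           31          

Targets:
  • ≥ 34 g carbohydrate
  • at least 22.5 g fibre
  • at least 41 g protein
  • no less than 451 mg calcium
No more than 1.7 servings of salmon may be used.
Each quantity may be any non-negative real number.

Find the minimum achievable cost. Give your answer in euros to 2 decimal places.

Let x1 = servings of whole milk, x2 = servings of tofu, x3 = servings of salmon, x4 = servings of lentils.
Minimise 0.29x1 + 0.63x2 + 2.25x3 + 0.33x4 s.t.:
  13x1 + 2x2 + 35x4 ≥ 34   (carbohydrate)
  1x2 + 13.7x4 ≥ 22.5   (fibre)
  9x1 + 10x2 + 22x3 + 15x4 ≥ 41   (protein)
  305x1 + 236x2 + 16x3 + 31x4 ≥ 451   (calcium)
  x3 ≤ 1.7
  x1, x2, x3, x4 ≥ 0.
The minimum-cost mix takes nothing from tofu, salmon — only whole milk, lentils. The protein and calcium requirements are met with equality.
Optimal quantities: whole milk = 1.279 servings, lentils = 1.966 servings.
Total cost: 0.29·1.279 + 0.33·1.966 = 1.0197.

€1.02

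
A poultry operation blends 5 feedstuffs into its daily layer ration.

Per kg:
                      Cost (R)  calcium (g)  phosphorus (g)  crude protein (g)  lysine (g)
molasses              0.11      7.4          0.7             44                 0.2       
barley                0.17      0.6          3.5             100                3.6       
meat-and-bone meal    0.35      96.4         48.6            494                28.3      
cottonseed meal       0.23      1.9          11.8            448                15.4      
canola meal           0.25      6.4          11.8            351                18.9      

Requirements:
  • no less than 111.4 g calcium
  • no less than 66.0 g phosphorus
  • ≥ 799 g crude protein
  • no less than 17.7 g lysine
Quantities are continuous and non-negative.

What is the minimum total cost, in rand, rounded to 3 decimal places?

Let x1 = kg of molasses, x2 = kg of barley, x3 = kg of meat-and-bone meal, x4 = kg of cottonseed meal, x5 = kg of canola meal.
Minimize 0.11x1 + 0.17x2 + 0.35x3 + 0.23x4 + 0.25x5 with:
  7.4x1 + 0.6x2 + 96.4x3 + 1.9x4 + 6.4x5 ≥ 111.4   (calcium)
  0.7x1 + 3.5x2 + 48.6x3 + 11.8x4 + 11.8x5 ≥ 66   (phosphorus)
  44x1 + 100x2 + 494x3 + 448x4 + 351x5 ≥ 799   (crude protein)
  0.2x1 + 3.6x2 + 28.3x3 + 15.4x4 + 18.9x5 ≥ 17.7   (lysine)
  x1, x2, x3, x4, x5 ≥ 0.
The cheapest feasible vertex uses only meat-and-bone meal, cottonseed meal; molasses, barley, canola meal are not used. Binding constraints: phosphorus and crude protein.
Solving gives x3 = 1.263, x4 = 0.3906.
Objective = 0.35·1.263 + 0.23·0.3906 = 0.53189.

R0.532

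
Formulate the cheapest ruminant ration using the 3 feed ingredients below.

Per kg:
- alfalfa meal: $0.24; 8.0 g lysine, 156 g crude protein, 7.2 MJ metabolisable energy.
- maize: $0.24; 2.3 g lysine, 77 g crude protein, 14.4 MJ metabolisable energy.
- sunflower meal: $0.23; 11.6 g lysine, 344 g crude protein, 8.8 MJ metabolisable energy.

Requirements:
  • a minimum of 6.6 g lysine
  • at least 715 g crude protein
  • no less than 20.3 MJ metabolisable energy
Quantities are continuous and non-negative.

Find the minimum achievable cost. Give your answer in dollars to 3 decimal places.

$0.509

Set it up as a linear program. Let x1 = kg of alfalfa meal, x2 = kg of maize, x3 = kg of sunflower meal.
Minimise 0.24x1 + 0.24x2 + 0.23x3 subject to:
  8x1 + 2.3x2 + 11.6x3 ≥ 6.6   (lysine)
  156x1 + 77x2 + 344x3 ≥ 715   (crude protein)
  7.2x1 + 14.4x2 + 8.8x3 ≥ 20.3   (metabolisable energy)
  x1, x2, x3 ≥ 0.
At the optimum only maize, sunflower meal are positive (alfalfa meal = 0). The crude protein and metabolisable energy requirements are met with equality.
Optimal quantities: maize = 0.16165 kg, sunflower meal = 2.0423 kg.
Total cost: 0.24·0.16165 + 0.23·2.0423 = 0.50853.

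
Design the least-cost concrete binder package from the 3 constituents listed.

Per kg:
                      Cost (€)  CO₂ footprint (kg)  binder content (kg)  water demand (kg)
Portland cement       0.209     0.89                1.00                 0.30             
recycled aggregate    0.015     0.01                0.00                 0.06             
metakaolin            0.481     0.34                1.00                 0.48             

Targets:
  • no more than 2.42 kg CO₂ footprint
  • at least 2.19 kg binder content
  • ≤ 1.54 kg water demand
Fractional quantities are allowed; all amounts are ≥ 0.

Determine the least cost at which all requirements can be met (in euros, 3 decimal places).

€0.458

Treat it as an LP. Let x1 = kg of Portland cement, x2 = kg of recycled aggregate, x3 = kg of metakaolin.
min 0.209x1 + 0.015x2 + 0.481x3 with:
  0.89x1 + 0.01x2 + 0.34x3 ≤ 2.42   (CO₂ footprint)
  1x1 + 1x3 ≥ 2.19   (binder content)
  0.3x1 + 0.06x2 + 0.48x3 ≤ 1.54   (water demand)
  x1, x2, x3 ≥ 0.
The minimum-cost mix takes nothing from recycled aggregate, metakaolin — only Portland cement. Binding constraint: binder content.
That vertex is x1 = 2.19.
Total cost: 0.209·2.19 = 0.45771.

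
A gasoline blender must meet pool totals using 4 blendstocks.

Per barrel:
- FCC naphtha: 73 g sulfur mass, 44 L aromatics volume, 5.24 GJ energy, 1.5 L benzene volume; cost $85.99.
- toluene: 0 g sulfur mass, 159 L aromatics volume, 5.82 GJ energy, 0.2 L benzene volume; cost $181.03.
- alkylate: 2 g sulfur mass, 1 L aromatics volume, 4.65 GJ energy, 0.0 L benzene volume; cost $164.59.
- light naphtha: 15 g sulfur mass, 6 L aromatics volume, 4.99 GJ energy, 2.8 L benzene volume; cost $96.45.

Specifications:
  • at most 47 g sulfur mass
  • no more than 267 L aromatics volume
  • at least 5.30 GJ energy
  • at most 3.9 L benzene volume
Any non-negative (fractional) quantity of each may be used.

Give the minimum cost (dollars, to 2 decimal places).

$94.14

Let x1 = barrels of FCC naphtha, x2 = barrels of toluene, x3 = barrels of alkylate, x4 = barrels of light naphtha.
min 85.99x1 + 181.03x2 + 164.59x3 + 96.45x4 s.t.:
  73x1 + 2x3 + 15x4 ≤ 47   (sulfur mass)
  44x1 + 159x2 + 1x3 + 6x4 ≤ 267   (aromatics volume)
  5.24x1 + 5.82x2 + 4.65x3 + 4.99x4 ≥ 5.3   (energy)
  1.5x1 + 0.2x2 + 2.8x4 ≤ 3.9   (benzene volume)
  x1, x2, x3, x4 ≥ 0.
The minimum-cost mix takes nothing from toluene, alkylate — only FCC naphtha, light naphtha. There the sulfur mass and energy constraints are tight.
That vertex is x1 = 0.5427, x4 = 0.4922.
Cost = 85.99·0.5427 + 96.45·0.4922 = 94.1395.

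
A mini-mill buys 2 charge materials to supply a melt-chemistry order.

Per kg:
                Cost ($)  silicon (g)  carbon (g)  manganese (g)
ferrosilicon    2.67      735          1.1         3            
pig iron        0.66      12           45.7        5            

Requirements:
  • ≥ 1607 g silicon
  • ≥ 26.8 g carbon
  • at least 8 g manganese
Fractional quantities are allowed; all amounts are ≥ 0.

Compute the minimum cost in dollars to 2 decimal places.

$6.17

Let x1 = kg of ferrosilicon, x2 = kg of pig iron.
Minimize 2.67x1 + 0.66x2 s.t.:
  735x1 + 12x2 ≥ 1607   (silicon)
  1.1x1 + 45.7x2 ≥ 26.8   (carbon)
  3x1 + 5x2 ≥ 8   (manganese)
  x1, x2 ≥ 0.
Both inputs are positive at the optimum. Binding constraints: silicon and carbon.
That vertex is x1 = 2.178, x2 = 0.534.
Total cost: 2.67·2.178 + 0.66·0.534 = 6.1677.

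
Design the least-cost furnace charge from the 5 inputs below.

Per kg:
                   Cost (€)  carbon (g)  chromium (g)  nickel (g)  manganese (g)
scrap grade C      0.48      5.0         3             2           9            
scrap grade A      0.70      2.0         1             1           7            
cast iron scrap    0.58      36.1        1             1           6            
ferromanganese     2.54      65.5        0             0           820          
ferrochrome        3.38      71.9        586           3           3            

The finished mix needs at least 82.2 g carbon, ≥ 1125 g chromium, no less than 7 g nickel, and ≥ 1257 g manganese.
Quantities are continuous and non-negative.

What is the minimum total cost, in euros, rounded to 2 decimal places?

€10.64

Treat it as an LP. Let x1 = kg of scrap grade C, x2 = kg of scrap grade A, x3 = kg of cast iron scrap, x4 = kg of ferromanganese, x5 = kg of ferrochrome.
Minimize 0.48x1 + 0.7x2 + 0.58x3 + 2.54x4 + 3.38x5 subject to:
  5x1 + 2x2 + 36.1x3 + 65.5x4 + 71.9x5 ≥ 82.2   (carbon)
  3x1 + 1x2 + 1x3 + 586x5 ≥ 1125   (chromium)
  2x1 + 1x2 + 1x3 + 3x5 ≥ 7   (nickel)
  9x1 + 7x2 + 6x3 + 820x4 + 3x5 ≥ 1257   (manganese)
  x1, x2, x3, x4, x5 ≥ 0.
At the optimum only scrap grade C, ferromanganese, ferrochrome are positive (scrap grade A, cast iron scrap = 0). Binding constraints: chromium, nickel, manganese.
So scrap grade C = 0.6251 kg, ferromanganese = 1.519 kg, ferrochrome = 1.917 kg.
Objective = 0.48·0.6251 + 2.54·1.519 + 3.38·1.917 = 10.6378.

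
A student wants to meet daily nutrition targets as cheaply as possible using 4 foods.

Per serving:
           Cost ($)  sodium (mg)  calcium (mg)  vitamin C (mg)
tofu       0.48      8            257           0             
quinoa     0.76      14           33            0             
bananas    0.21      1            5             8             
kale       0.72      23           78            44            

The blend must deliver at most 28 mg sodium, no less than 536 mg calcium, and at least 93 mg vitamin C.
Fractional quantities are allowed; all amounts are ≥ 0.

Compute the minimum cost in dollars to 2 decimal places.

$3.28

Treat it as an LP. Let x1 = servings of tofu, x2 = servings of quinoa, x3 = servings of bananas, x4 = servings of kale.
min 0.48x1 + 0.76x2 + 0.21x3 + 0.72x4 subject to:
  8x1 + 14x2 + 1x3 + 23x4 ≤ 28   (sodium)
  257x1 + 33x2 + 5x3 + 78x4 ≥ 536   (calcium)
  8x3 + 44x4 ≥ 93   (vitamin C)
  x1, x2, x3, x4 ≥ 0.
At the optimum only tofu, bananas, kale are positive (quinoa = 0). The sodium, calcium, vitamin C requirements are met with equality.
That vertex is x1 = 1.841, x3 = 11.11, x4 = 0.09414.
Cost = 0.48·1.841 + 0.21·11.11 + 0.72·0.09414 = 3.2846.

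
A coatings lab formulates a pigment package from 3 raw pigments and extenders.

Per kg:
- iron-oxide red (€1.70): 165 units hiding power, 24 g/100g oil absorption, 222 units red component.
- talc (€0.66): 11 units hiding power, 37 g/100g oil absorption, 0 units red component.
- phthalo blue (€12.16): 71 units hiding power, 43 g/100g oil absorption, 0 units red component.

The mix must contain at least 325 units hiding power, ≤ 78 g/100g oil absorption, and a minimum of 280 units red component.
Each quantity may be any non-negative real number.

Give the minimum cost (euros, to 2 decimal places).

€3.35

This is a linear program. Let x1 = kg of iron-oxide red, x2 = kg of talc, x3 = kg of phthalo blue.
min 1.7x1 + 0.66x2 + 12.16x3 s.t.:
  165x1 + 11x2 + 71x3 ≥ 325   (hiding power)
  24x1 + 37x2 + 43x3 ≤ 78   (oil absorption)
  222x1 ≥ 280   (red component)
  x1, x2, x3 ≥ 0.
At the optimum only iron-oxide red is positive (talc, phthalo blue = 0). There the hiding power constraint is tight.
Solving gives x1 = 1.97.
Cost = 1.7·1.97 = 3.3490.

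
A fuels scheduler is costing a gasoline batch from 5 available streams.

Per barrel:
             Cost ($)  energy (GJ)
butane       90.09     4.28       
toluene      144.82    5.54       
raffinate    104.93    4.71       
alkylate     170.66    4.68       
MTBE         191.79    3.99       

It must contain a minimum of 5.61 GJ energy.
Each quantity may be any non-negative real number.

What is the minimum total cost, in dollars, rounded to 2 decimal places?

$118.09

Treat it as an LP. Let x1 = barrels of butane, x2 = barrels of toluene, x3 = barrels of raffinate, x4 = barrels of alkylate, x5 = barrels of MTBE.
Minimize 90.09x1 + 144.82x2 + 104.93x3 + 170.66x4 + 191.79x5 subject to:
  4.28x1 + 5.54x2 + 4.71x3 + 4.68x4 + 3.99x5 ≥ 5.61   (energy)
  x1, x2, x3, x4, x5 ≥ 0.
The minimum-cost mix takes nothing from toluene, raffinate, alkylate, MTBE — only butane. Binding constraint: energy.
That vertex is x1 = 1.31075.
Hence cost = 90.09·1.31075 = $118.0855.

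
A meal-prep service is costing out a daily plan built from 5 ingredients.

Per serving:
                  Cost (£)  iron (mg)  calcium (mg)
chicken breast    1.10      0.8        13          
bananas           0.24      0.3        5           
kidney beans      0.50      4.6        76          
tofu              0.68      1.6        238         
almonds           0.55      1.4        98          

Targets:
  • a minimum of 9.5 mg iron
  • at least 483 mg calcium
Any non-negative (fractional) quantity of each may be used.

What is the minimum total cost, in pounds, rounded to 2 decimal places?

Let x1 = servings of chicken breast, x2 = servings of bananas, x3 = servings of kidney beans, x4 = servings of tofu, x5 = servings of almonds.
Minimize 1.1x1 + 0.24x2 + 0.5x3 + 0.68x4 + 0.55x5 s.t.:
  0.8x1 + 0.3x2 + 4.6x3 + 1.6x4 + 1.4x5 ≥ 9.5   (iron)
  13x1 + 5x2 + 76x3 + 238x4 + 98x5 ≥ 483   (calcium)
  x1, x2, x3, x4, x5 ≥ 0.
The minimum-cost mix takes nothing from chicken breast, bananas, almonds — only kidney beans, tofu. There the iron and calcium constraints are tight.
Optimal quantities: kidney beans = 1.529 servings, tofu = 1.541 servings.
Total cost: 0.5·1.529 + 0.68·1.541 = 1.8124.

£1.81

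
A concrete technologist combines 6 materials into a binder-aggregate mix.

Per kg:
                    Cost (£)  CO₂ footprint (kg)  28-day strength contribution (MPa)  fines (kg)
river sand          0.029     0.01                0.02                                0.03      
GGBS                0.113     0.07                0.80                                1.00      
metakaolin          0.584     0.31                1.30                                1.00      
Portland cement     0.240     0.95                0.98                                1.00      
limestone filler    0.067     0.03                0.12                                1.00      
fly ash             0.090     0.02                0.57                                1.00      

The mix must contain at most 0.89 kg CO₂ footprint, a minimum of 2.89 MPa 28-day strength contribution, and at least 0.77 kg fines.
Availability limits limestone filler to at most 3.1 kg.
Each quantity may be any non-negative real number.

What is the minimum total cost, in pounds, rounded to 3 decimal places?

This is a linear program. Let x1 = kg of river sand, x2 = kg of GGBS, x3 = kg of metakaolin, x4 = kg of Portland cement, x5 = kg of limestone filler, x6 = kg of fly ash.
min 0.029x1 + 0.113x2 + 0.584x3 + 0.24x4 + 0.067x5 + 0.09x6 s.t.:
  0.01x1 + 0.07x2 + 0.31x3 + 0.95x4 + 0.03x5 + 0.02x6 ≤ 0.89   (CO₂ footprint)
  0.02x1 + 0.8x2 + 1.3x3 + 0.98x4 + 0.12x5 + 0.57x6 ≥ 2.89   (28-day strength contribution)
  0.03x1 + 1x2 + 1x3 + 1x4 + 1x5 + 1x6 ≥ 0.77   (fines)
  x5 ≤ 3.1
  x1, x2, x3, x4, x5, x6 ≥ 0.
The cheapest feasible vertex uses only GGBS; river sand, metakaolin, Portland cement, limestone filler, fly ash are not used. There the 28-day strength contribution constraint is tight.
Optimal quantities: GGBS = 3.612 kg.
Hence cost = 0.113·3.612 = £0.40816.

£0.408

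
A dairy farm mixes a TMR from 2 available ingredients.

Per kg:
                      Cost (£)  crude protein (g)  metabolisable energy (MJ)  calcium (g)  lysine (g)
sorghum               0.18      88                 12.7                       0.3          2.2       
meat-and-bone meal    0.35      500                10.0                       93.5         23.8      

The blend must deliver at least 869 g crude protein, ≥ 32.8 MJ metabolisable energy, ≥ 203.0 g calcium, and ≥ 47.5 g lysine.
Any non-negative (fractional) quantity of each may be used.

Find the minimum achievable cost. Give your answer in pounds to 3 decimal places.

This is a linear program. Let x1 = kg of sorghum, x2 = kg of meat-and-bone meal.
min 0.18x1 + 0.35x2 with:
  88x1 + 500x2 ≥ 869   (crude protein)
  12.7x1 + 10x2 ≥ 32.8   (metabolisable energy)
  0.3x1 + 93.5x2 ≥ 203   (calcium)
  2.2x1 + 23.8x2 ≥ 47.5   (lysine)
  x1, x2 ≥ 0.
Both inputs are positive at the optimum. The metabolisable energy and calcium requirements are met with equality.
That vertex is x1 = 0.8753, x2 = 2.168.
Hence cost = 0.18·0.8753 + 0.35·2.168 = £0.91635.

£0.916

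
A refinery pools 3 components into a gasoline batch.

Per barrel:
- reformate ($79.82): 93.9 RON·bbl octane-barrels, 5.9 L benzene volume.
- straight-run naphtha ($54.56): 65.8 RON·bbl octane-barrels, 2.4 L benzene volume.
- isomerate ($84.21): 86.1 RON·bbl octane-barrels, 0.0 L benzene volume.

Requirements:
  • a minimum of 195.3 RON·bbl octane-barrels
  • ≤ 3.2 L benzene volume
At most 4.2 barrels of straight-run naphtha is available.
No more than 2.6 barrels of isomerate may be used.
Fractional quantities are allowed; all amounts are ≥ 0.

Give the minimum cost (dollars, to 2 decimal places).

$177.95

Let x1 = barrels of reformate, x2 = barrels of straight-run naphtha, x3 = barrels of isomerate.
min 79.82x1 + 54.56x2 + 84.21x3 subject to:
  93.9x1 + 65.8x2 + 86.1x3 ≥ 195.3   (octane-barrels)
  5.9x1 + 2.4x2 ≤ 3.2   (benzene volume)
  x2 ≤ 4.2
  x3 ≤ 2.6
  x1, x2, x3 ≥ 0.
The cheapest feasible vertex uses only straight-run naphtha, isomerate; reformate is not used. Binding constraints: octane-barrels and benzene volume.
So straight-run naphtha = 1.3333 barrels, isomerate = 1.2493 barrels.
Total cost: 54.56·1.3333 + 84.21·1.2493 = 177.9484.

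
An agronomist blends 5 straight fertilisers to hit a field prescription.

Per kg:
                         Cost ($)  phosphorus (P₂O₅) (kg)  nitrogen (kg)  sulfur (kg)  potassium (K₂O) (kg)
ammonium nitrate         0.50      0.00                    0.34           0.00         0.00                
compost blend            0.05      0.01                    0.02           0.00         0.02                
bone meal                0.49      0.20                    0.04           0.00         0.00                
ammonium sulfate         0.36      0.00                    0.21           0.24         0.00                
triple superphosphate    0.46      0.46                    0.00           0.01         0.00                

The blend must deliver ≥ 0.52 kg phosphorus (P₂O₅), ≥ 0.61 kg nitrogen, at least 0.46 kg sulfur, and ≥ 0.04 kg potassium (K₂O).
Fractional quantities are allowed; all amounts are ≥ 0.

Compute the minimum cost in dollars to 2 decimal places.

Let x1 = kg of ammonium nitrate, x2 = kg of compost blend, x3 = kg of bone meal, x4 = kg of ammonium sulfate, x5 = kg of triple superphosphate.
Minimise 0.5x1 + 0.05x2 + 0.49x3 + 0.36x4 + 0.46x5 subject to:
  0.01x2 + 0.2x3 + 0.46x5 ≥ 0.52   (phosphorus (P₂O₅))
  0.34x1 + 0.02x2 + 0.04x3 + 0.21x4 ≥ 0.61   (nitrogen)
  0.24x4 + 0.01x5 ≥ 0.46   (sulfur)
  0.02x2 ≥ 0.04   (potassium (K₂O))
  x1, x2, x3, x4, x5 ≥ 0.
The minimum-cost mix takes nothing from bone meal — only ammonium nitrate, compost blend, ammonium sulfate, triple superphosphate. There the phosphorus (P₂O₅), nitrogen, sulfur, potassium (K₂O) constraints are tight.
That vertex is x1 = 0.5206, x2 = 2, x4 = 1.871, x5 = 1.087.
Total cost: 0.5·0.5206 + 0.05·2 + 0.36·1.871 + 0.46·1.087 = 1.5339.

$1.53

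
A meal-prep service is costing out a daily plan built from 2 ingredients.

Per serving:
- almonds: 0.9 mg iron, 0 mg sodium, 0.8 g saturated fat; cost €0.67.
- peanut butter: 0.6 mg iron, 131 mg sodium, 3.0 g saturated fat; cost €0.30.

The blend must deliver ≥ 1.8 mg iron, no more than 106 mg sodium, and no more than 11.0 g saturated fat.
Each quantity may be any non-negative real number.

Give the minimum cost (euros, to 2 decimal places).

Let x1 = servings of almonds, x2 = servings of peanut butter.
Minimize 0.67x1 + 0.3x2 with:
  0.9x1 + 0.6x2 ≥ 1.8   (iron)
  131x2 ≤ 106   (sodium)
  0.8x1 + 3x2 ≤ 11   (saturated fat)
  x1, x2 ≥ 0.
Both inputs are positive at the optimum. There the iron and sodium constraints are tight.
Optimal quantities: almonds = 1.461 servings, peanut butter = 0.8092 servings.
Cost = 0.67·1.461 + 0.3·0.8092 = 1.2216.

€1.22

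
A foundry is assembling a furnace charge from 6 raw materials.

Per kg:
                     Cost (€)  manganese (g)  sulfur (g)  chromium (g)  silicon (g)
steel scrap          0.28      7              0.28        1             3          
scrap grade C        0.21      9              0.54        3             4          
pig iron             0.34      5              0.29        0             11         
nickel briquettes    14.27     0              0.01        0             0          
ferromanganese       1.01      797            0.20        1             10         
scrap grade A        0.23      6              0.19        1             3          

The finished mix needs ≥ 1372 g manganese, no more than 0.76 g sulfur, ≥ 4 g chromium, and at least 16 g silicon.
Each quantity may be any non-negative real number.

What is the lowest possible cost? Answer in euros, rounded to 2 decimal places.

Set it up as a linear program. Let x1 = kg of steel scrap, x2 = kg of scrap grade C, x3 = kg of pig iron, x4 = kg of nickel briquettes, x5 = kg of ferromanganese, x6 = kg of scrap grade A.
Minimise 0.28x1 + 0.21x2 + 0.34x3 + 14.27x4 + 1.01x5 + 0.23x6 subject to:
  7x1 + 9x2 + 5x3 + 797x5 + 6x6 ≥ 1372   (manganese)
  0.28x1 + 0.54x2 + 0.29x3 + 0.01x4 + 0.2x5 + 0.19x6 ≤ 0.76   (sulfur)
  1x1 + 3x2 + 1x5 + 1x6 ≥ 4   (chromium)
  3x1 + 4x2 + 11x3 + 10x5 + 3x6 ≥ 16   (silicon)
  x1, x2, x3, x4, x5, x6 ≥ 0.
The minimum-cost mix takes nothing from steel scrap, pig iron, nickel briquettes, scrap grade A — only scrap grade C, ferromanganese. The manganese and chromium requirements are met with equality.
That vertex is x2 = 0.7624, x5 = 1.713.
Cost = 0.21·0.7624 + 1.01·1.713 = 1.8902.

€1.89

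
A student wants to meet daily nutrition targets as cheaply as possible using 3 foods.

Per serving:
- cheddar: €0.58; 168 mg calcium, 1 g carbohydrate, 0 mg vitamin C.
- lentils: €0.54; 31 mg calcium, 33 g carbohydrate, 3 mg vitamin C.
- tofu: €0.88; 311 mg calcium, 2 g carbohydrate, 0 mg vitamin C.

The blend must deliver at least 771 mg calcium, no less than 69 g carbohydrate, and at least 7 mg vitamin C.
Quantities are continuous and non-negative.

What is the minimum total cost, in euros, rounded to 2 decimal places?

Let x1 = servings of cheddar, x2 = servings of lentils, x3 = servings of tofu.
Minimise 0.58x1 + 0.54x2 + 0.88x3 with:
  168x1 + 31x2 + 311x3 ≥ 771   (calcium)
  1x1 + 33x2 + 2x3 ≥ 69   (carbohydrate)
  3x2 ≥ 7   (vitamin C)
  x1, x2, x3 ≥ 0.
At the optimum only lentils, tofu are positive (cheddar = 0). The calcium and vitamin C requirements are met with equality.
So lentils = 2.333 servings, tofu = 2.247 servings.
Hence cost = 0.54·2.333 + 0.88·2.247 = €3.2372.

€3.24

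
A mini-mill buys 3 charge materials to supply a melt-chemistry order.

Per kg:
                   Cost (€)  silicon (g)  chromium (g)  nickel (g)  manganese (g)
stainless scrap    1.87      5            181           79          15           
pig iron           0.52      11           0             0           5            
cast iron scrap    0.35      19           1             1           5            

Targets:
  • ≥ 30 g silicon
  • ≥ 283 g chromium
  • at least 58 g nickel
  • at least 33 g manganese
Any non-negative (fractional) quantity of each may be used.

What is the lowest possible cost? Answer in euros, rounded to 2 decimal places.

€3.58

Set it up as a linear program. Let x1 = kg of stainless scrap, x2 = kg of pig iron, x3 = kg of cast iron scrap.
Minimise 1.87x1 + 0.52x2 + 0.35x3 subject to:
  5x1 + 11x2 + 19x3 ≥ 30   (silicon)
  181x1 + 1x3 ≥ 283   (chromium)
  79x1 + 1x3 ≥ 58   (nickel)
  15x1 + 5x2 + 5x3 ≥ 33   (manganese)
  x1, x2, x3 ≥ 0.
The optimal basis is {stainless scrap, cast iron scrap}; pig iron drops out. Binding constraints: chromium and manganese.
That vertex is x1 = 1.553, x3 = 1.942.
Total cost: 1.87·1.553 + 0.35·1.942 = 3.5838.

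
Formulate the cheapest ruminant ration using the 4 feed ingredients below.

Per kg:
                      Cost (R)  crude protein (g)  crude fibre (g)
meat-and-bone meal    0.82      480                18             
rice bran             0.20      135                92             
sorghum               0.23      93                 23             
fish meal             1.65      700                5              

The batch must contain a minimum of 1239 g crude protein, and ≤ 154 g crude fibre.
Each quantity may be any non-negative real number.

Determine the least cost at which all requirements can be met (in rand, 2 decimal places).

R2.08

Let x1 = kg of meat-and-bone meal, x2 = kg of rice bran, x3 = kg of sorghum, x4 = kg of fish meal.
min 0.82x1 + 0.2x2 + 0.23x3 + 1.65x4 s.t.:
  480x1 + 135x2 + 93x3 + 700x4 ≥ 1239   (crude protein)
  18x1 + 92x2 + 23x3 + 5x4 ≤ 154   (crude fibre)
  x1, x2, x3, x4 ≥ 0.
The optimal basis is {meat-and-bone meal, rice bran}; sorghum, fish meal drop out. There the crude protein and crude fibre constraints are tight.
So meat-and-bone meal = 2.233 kg, rice bran = 1.237 kg.
Total cost: 0.82·2.233 + 0.2·1.237 = 2.0785.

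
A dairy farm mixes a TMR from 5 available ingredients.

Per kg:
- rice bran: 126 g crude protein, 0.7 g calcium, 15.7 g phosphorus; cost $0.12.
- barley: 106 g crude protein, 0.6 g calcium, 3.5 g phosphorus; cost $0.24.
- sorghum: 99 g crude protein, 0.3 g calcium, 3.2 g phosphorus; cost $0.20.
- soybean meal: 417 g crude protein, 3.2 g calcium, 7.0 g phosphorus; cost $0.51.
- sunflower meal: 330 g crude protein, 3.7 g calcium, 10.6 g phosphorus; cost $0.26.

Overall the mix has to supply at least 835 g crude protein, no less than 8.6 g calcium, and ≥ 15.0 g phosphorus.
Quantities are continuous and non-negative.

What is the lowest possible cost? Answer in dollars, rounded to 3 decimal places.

Let x1 = kg of rice bran, x2 = kg of barley, x3 = kg of sorghum, x4 = kg of soybean meal, x5 = kg of sunflower meal.
Minimize 0.12x1 + 0.24x2 + 0.2x3 + 0.51x4 + 0.26x5 subject to:
  126x1 + 106x2 + 99x3 + 417x4 + 330x5 ≥ 835   (crude protein)
  0.7x1 + 0.6x2 + 0.3x3 + 3.2x4 + 3.7x5 ≥ 8.6   (calcium)
  15.7x1 + 3.5x2 + 3.2x3 + 7x4 + 10.6x5 ≥ 15   (phosphorus)
  x1, x2, x3, x4, x5 ≥ 0.
At the optimum only sunflower meal is positive (rice bran, barley, sorghum, soybean meal = 0). Binding constraint: crude protein.
Optimal quantities: sunflower meal = 2.53 kg.
Total cost: 0.26·2.53 = 0.65780.

$0.658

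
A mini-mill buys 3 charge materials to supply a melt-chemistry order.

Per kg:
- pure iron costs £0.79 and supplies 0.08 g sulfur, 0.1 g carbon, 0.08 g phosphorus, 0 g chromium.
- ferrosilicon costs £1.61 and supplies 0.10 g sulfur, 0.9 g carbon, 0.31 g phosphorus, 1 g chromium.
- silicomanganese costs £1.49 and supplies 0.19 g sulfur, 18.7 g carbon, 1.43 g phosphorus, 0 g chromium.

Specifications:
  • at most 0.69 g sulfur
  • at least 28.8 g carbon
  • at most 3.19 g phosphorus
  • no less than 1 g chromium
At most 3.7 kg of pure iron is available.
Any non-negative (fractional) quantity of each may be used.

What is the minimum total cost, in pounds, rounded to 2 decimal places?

£3.83

Let x1 = kg of pure iron, x2 = kg of ferrosilicon, x3 = kg of silicomanganese.
min 0.79x1 + 1.61x2 + 1.49x3 with:
  0.08x1 + 0.1x2 + 0.19x3 ≤ 0.69   (sulfur)
  0.1x1 + 0.9x2 + 18.7x3 ≥ 28.8   (carbon)
  0.08x1 + 0.31x2 + 1.43x3 ≤ 3.19   (phosphorus)
  1x2 ≥ 1   (chromium)
  x1 ≤ 3.7
  x1, x2, x3 ≥ 0.
At the optimum only ferrosilicon, silicomanganese are positive (pure iron = 0). The carbon and chromium requirements are met with equality.
Solving gives x2 = 1, x3 = 1.492.
Cost = 1.61·1 + 1.49·1.492 = 3.8331.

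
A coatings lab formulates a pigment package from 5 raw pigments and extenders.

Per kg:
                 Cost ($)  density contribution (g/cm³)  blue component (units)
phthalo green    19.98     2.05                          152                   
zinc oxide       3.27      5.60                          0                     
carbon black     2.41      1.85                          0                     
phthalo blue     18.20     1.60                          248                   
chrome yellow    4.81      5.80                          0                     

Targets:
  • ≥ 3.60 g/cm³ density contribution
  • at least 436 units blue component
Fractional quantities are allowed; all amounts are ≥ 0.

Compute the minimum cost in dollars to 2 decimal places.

Let x1 = kg of phthalo green, x2 = kg of zinc oxide, x3 = kg of carbon black, x4 = kg of phthalo blue, x5 = kg of chrome yellow.
Minimise 19.98x1 + 3.27x2 + 2.41x3 + 18.2x4 + 4.81x5 subject to:
  2.05x1 + 5.6x2 + 1.85x3 + 1.6x4 + 5.8x5 ≥ 3.6   (density contribution)
  152x1 + 248x4 ≥ 436   (blue component)
  x1, x2, x3, x4, x5 ≥ 0.
The cheapest feasible vertex uses only zinc oxide, phthalo blue; phthalo green, carbon black, chrome yellow are not used. There the density contribution and blue component constraints are tight.
That vertex is x2 = 0.1406, x4 = 1.758.
Total cost: 3.27·0.1406 + 18.2·1.758 = 32.4554.

$32.46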